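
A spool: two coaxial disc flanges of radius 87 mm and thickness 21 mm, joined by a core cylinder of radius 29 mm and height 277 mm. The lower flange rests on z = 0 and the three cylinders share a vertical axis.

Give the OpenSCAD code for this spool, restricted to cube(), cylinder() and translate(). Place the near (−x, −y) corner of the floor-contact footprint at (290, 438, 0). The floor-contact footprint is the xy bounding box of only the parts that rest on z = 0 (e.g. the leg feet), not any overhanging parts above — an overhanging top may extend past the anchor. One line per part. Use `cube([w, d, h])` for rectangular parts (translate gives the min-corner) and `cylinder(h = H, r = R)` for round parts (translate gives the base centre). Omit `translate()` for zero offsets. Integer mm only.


translate([377, 525, 0]) cylinder(h = 21, r = 87);
translate([377, 525, 21]) cylinder(h = 277, r = 29);
translate([377, 525, 298]) cylinder(h = 21, r = 87);


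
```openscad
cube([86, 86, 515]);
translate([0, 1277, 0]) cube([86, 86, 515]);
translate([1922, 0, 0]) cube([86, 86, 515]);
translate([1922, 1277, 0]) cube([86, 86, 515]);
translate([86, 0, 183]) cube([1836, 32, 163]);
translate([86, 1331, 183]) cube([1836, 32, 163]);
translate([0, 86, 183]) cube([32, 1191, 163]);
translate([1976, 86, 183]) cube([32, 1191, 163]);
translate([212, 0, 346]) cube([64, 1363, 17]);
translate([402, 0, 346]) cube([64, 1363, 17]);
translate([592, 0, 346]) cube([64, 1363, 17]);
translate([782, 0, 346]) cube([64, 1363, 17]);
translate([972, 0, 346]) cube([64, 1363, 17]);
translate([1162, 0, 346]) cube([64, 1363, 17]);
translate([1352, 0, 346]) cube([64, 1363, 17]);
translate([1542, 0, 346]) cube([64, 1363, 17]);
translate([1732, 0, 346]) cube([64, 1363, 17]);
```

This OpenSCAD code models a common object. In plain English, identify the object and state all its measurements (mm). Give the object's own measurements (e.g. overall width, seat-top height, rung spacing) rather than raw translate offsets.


A bed frame 2008 mm long (x) by 1363 mm wide (y). Four 86×86 mm corner posts, 515 mm tall, at the corners of the footprint. Four rails of 32 mm thickness and 163 mm height run between adjacent posts with their undersides at z = 183 mm, their outer faces flush with the outside of the frame (the two x-running rails run between the posts' inner faces; the two y-running rails run between the posts' inner faces). 9 slats, each 64 mm wide (x) and 17 mm thick, lie across the top of the two x-running rails, running the full 1363 mm width of the frame in y; along x they sit between the end posts with a 126 mm gap after the −x posts and between neighbouring slats and before the +x posts.


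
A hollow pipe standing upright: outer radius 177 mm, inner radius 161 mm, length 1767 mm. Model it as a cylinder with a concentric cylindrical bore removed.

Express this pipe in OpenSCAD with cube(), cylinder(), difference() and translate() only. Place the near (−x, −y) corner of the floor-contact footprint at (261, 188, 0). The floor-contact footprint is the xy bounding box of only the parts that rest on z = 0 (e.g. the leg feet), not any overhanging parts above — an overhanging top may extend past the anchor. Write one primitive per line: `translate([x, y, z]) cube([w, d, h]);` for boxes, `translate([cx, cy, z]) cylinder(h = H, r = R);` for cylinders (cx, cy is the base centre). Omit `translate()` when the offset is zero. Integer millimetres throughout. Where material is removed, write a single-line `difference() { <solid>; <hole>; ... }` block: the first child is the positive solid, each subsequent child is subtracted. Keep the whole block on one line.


difference() { translate([438, 365, 0]) cylinder(h = 1767, r = 177); translate([438, 365, 0]) cylinder(h = 1767, r = 161); }


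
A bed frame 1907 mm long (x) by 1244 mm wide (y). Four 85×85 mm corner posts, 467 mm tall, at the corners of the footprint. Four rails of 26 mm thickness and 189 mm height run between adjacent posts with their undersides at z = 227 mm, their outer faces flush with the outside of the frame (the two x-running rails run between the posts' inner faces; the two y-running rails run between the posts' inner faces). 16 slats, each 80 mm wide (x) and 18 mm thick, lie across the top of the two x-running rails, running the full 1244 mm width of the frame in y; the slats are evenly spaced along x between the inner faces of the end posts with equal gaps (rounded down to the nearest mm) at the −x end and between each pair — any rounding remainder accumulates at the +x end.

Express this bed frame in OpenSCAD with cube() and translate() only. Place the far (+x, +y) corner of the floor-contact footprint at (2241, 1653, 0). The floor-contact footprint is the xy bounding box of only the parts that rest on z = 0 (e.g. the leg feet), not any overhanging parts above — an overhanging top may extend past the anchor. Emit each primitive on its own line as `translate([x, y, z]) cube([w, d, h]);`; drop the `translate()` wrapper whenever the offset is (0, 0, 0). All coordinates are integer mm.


translate([334, 409, 0]) cube([85, 85, 467]);
translate([334, 1568, 0]) cube([85, 85, 467]);
translate([2156, 409, 0]) cube([85, 85, 467]);
translate([2156, 1568, 0]) cube([85, 85, 467]);
translate([419, 409, 227]) cube([1737, 26, 189]);
translate([419, 1627, 227]) cube([1737, 26, 189]);
translate([334, 494, 227]) cube([26, 1074, 189]);
translate([2215, 494, 227]) cube([26, 1074, 189]);
translate([445, 409, 416]) cube([80, 1244, 18]);
translate([551, 409, 416]) cube([80, 1244, 18]);
translate([657, 409, 416]) cube([80, 1244, 18]);
translate([763, 409, 416]) cube([80, 1244, 18]);
translate([869, 409, 416]) cube([80, 1244, 18]);
translate([975, 409, 416]) cube([80, 1244, 18]);
translate([1081, 409, 416]) cube([80, 1244, 18]);
translate([1187, 409, 416]) cube([80, 1244, 18]);
translate([1293, 409, 416]) cube([80, 1244, 18]);
translate([1399, 409, 416]) cube([80, 1244, 18]);
translate([1505, 409, 416]) cube([80, 1244, 18]);
translate([1611, 409, 416]) cube([80, 1244, 18]);
translate([1717, 409, 416]) cube([80, 1244, 18]);
translate([1823, 409, 416]) cube([80, 1244, 18]);
translate([1929, 409, 416]) cube([80, 1244, 18]);
translate([2035, 409, 416]) cube([80, 1244, 18]);


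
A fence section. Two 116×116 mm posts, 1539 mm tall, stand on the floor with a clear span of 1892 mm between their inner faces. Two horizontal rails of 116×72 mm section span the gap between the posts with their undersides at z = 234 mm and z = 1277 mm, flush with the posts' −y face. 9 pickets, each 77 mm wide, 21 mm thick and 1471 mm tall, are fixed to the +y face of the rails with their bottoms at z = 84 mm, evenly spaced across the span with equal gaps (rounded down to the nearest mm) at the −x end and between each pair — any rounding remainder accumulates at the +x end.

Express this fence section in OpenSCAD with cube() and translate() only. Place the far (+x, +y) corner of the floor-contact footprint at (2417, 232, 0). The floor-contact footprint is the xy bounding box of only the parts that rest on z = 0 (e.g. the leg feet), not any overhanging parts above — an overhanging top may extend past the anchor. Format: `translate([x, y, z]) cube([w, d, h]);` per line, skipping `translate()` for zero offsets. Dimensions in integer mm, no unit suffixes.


translate([293, 116, 0]) cube([116, 116, 1539]);
translate([2301, 116, 0]) cube([116, 116, 1539]);
translate([409, 116, 234]) cube([1892, 116, 72]);
translate([409, 116, 1277]) cube([1892, 116, 72]);
translate([528, 232, 84]) cube([77, 21, 1471]);
translate([724, 232, 84]) cube([77, 21, 1471]);
translate([920, 232, 84]) cube([77, 21, 1471]);
translate([1116, 232, 84]) cube([77, 21, 1471]);
translate([1312, 232, 84]) cube([77, 21, 1471]);
translate([1508, 232, 84]) cube([77, 21, 1471]);
translate([1704, 232, 84]) cube([77, 21, 1471]);
translate([1900, 232, 84]) cube([77, 21, 1471]);
translate([2096, 232, 84]) cube([77, 21, 1471]);


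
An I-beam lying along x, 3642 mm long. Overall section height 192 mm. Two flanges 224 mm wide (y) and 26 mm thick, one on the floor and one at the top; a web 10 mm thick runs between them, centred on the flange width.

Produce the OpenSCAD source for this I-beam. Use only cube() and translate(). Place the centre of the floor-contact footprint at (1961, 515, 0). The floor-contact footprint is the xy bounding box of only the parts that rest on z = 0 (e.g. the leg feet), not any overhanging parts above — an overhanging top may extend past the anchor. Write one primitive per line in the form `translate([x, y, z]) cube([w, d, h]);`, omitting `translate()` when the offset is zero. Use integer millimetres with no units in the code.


translate([140, 403, 0]) cube([3642, 224, 26]);
translate([140, 510, 26]) cube([3642, 10, 140]);
translate([140, 403, 166]) cube([3642, 224, 26]);


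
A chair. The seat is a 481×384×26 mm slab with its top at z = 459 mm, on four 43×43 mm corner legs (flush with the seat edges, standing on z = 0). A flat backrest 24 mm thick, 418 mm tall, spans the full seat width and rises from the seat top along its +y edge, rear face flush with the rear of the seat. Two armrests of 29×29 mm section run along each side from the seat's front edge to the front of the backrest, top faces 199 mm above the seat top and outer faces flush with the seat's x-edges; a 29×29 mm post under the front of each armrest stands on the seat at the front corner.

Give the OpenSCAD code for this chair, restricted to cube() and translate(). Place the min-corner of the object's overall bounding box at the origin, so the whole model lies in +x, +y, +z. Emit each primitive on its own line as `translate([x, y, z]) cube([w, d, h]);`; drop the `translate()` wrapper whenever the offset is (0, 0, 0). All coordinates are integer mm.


// leg_h = 459 - 26 = 433
// arm post h = 199 - 29 = 170
translate([0, 0, 433]) cube([481, 384, 26]);
cube([43, 43, 433]);
translate([438, 0, 0]) cube([43, 43, 433]);
translate([0, 341, 0]) cube([43, 43, 433]);
translate([438, 341, 0]) cube([43, 43, 433]);
translate([0, 360, 459]) cube([481, 24, 418]);
translate([0, 0, 629]) cube([29, 360, 29]);
translate([452, 0, 629]) cube([29, 360, 29]);
translate([0, 0, 459]) cube([29, 29, 170]);
translate([452, 0, 459]) cube([29, 29, 170]);


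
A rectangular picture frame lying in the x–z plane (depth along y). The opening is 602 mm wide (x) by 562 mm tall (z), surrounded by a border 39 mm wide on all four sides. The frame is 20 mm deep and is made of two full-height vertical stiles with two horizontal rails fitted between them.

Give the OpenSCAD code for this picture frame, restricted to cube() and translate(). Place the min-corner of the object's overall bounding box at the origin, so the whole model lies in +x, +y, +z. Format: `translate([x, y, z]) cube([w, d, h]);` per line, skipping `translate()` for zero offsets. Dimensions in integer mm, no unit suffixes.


cube([39, 20, 640]);
translate([641, 0, 0]) cube([39, 20, 640]);
translate([39, 0, 0]) cube([602, 20, 39]);
translate([39, 0, 601]) cube([602, 20, 39]);


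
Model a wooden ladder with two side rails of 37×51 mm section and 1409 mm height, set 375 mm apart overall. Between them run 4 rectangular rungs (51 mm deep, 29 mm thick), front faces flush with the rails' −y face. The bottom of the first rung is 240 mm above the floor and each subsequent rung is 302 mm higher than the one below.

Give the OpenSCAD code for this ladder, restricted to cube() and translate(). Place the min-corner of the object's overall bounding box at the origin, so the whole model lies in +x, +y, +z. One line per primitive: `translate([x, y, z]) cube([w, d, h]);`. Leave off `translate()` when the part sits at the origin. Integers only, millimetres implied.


// rung span = 375 - 2*37 = 301
// rung[k] z = 240 + k*302
cube([37, 51, 1409]);
translate([338, 0, 0]) cube([37, 51, 1409]);
translate([37, 0, 240]) cube([301, 51, 29]);
translate([37, 0, 542]) cube([301, 51, 29]);
translate([37, 0, 844]) cube([301, 51, 29]);
translate([37, 0, 1146]) cube([301, 51, 29]);


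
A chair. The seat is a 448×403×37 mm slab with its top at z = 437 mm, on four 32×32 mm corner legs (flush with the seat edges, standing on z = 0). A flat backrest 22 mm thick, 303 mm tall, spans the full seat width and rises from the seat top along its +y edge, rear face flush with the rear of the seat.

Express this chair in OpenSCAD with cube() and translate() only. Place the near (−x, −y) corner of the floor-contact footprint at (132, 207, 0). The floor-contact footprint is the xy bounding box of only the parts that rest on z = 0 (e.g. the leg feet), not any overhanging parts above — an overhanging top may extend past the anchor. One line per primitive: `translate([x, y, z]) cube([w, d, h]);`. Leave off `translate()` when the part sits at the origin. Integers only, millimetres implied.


translate([132, 207, 400]) cube([448, 403, 37]);
translate([132, 207, 0]) cube([32, 32, 400]);
translate([548, 207, 0]) cube([32, 32, 400]);
translate([132, 578, 0]) cube([32, 32, 400]);
translate([548, 578, 0]) cube([32, 32, 400]);
translate([132, 588, 437]) cube([448, 22, 303]);


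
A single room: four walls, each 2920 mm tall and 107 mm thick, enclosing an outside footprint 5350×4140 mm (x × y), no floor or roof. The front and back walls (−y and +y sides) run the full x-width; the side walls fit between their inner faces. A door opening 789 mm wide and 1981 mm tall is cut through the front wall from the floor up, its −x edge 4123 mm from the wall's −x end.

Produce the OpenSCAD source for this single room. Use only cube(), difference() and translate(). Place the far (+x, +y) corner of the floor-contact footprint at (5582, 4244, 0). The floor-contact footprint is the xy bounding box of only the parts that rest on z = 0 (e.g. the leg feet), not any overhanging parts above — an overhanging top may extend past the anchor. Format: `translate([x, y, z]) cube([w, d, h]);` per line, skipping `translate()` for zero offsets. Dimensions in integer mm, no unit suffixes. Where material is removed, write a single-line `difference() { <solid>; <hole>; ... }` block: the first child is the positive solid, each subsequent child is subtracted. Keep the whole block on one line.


difference() { translate([232, 104, 0]) cube([5350, 107, 2920]); translate([4355, 104, 0]) cube([789, 107, 1981]); }
translate([232, 4137, 0]) cube([5350, 107, 2920]);
translate([232, 211, 0]) cube([107, 3926, 2920]);
translate([5475, 211, 0]) cube([107, 3926, 2920]);


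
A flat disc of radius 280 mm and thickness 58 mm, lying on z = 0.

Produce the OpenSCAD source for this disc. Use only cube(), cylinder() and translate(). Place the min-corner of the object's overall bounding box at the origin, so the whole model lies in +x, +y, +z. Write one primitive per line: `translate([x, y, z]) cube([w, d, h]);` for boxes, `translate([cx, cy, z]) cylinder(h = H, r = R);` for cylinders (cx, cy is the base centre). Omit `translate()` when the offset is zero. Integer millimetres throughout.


translate([280, 280, 0]) cylinder(h = 58, r = 280);


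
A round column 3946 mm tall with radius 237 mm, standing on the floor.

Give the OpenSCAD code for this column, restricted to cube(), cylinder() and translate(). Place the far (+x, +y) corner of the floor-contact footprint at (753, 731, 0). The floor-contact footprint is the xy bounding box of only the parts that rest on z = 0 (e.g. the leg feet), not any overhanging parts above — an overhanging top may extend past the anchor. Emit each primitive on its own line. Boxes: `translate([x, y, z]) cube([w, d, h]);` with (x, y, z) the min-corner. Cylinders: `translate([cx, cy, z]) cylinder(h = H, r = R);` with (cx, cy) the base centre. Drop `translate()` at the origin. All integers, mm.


translate([516, 494, 0]) cylinder(h = 3946, r = 237);


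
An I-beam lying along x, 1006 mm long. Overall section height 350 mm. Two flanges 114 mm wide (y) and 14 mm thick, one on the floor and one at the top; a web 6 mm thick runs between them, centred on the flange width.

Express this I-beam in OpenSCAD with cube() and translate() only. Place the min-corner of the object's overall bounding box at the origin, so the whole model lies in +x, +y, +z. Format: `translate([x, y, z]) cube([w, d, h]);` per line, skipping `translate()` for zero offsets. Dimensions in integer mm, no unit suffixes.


cube([1006, 114, 14]);
translate([0, 54, 14]) cube([1006, 6, 322]);
translate([0, 0, 336]) cube([1006, 114, 14]);


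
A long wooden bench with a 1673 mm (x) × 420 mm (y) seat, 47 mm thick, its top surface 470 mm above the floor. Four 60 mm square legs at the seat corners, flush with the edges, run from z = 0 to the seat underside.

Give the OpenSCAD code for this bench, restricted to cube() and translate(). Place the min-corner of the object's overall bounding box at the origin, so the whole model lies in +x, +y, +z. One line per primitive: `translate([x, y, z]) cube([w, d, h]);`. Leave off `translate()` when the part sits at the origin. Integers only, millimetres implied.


// leg_h = 470 − 47 = 423
translate([0, 0, 423]) cube([1673, 420, 47]);
cube([60, 60, 423]);
translate([0, 360, 0]) cube([60, 60, 423]);
translate([1613, 0, 0]) cube([60, 60, 423]);
translate([1613, 360, 0]) cube([60, 60, 423]);


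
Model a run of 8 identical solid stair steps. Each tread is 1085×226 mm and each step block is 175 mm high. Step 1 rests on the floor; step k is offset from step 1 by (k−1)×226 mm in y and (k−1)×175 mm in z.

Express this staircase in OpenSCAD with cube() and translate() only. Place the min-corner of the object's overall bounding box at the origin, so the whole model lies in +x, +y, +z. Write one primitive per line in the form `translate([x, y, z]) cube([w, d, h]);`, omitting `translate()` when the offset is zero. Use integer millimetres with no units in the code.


cube([1085, 226, 175]);
translate([0, 226, 175]) cube([1085, 226, 175]);
translate([0, 452, 350]) cube([1085, 226, 175]);
translate([0, 678, 525]) cube([1085, 226, 175]);
translate([0, 904, 700]) cube([1085, 226, 175]);
translate([0, 1130, 875]) cube([1085, 226, 175]);
translate([0, 1356, 1050]) cube([1085, 226, 175]);
translate([0, 1582, 1225]) cube([1085, 226, 175]);


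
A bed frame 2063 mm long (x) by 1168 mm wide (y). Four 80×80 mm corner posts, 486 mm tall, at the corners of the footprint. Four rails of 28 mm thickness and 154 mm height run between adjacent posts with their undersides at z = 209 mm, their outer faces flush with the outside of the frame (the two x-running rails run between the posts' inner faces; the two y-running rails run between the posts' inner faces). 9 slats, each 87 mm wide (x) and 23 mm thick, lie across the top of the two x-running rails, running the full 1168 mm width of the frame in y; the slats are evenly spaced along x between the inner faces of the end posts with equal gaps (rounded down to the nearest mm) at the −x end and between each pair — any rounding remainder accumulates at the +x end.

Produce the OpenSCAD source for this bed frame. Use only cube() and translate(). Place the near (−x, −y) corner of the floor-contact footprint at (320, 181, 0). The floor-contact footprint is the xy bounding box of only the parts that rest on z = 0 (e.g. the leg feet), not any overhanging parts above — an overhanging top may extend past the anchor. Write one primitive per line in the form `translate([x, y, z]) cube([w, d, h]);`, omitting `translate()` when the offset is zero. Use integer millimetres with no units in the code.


translate([320, 181, 0]) cube([80, 80, 486]);
translate([320, 1269, 0]) cube([80, 80, 486]);
translate([2303, 181, 0]) cube([80, 80, 486]);
translate([2303, 1269, 0]) cube([80, 80, 486]);
translate([400, 181, 209]) cube([1903, 28, 154]);
translate([400, 1321, 209]) cube([1903, 28, 154]);
translate([320, 261, 209]) cube([28, 1008, 154]);
translate([2355, 261, 209]) cube([28, 1008, 154]);
translate([512, 181, 363]) cube([87, 1168, 23]);
translate([711, 181, 363]) cube([87, 1168, 23]);
translate([910, 181, 363]) cube([87, 1168, 23]);
translate([1109, 181, 363]) cube([87, 1168, 23]);
translate([1308, 181, 363]) cube([87, 1168, 23]);
translate([1507, 181, 363]) cube([87, 1168, 23]);
translate([1706, 181, 363]) cube([87, 1168, 23]);
translate([1905, 181, 363]) cube([87, 1168, 23]);
translate([2104, 181, 363]) cube([87, 1168, 23]);


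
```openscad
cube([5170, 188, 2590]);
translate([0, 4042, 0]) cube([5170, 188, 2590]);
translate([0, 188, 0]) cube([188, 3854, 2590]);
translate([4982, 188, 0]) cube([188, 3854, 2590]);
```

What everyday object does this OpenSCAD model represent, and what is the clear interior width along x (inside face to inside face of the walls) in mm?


A house (or room) frame. The interior width is 4794 mm.

Four 2590 mm walls enclosing a rectangle with no floor or roof — a room or house frame. Outside width is 5170 mm and wall thickness is 188 mm, so the interior width is 5170 − 2 × 188 = 4794 mm.


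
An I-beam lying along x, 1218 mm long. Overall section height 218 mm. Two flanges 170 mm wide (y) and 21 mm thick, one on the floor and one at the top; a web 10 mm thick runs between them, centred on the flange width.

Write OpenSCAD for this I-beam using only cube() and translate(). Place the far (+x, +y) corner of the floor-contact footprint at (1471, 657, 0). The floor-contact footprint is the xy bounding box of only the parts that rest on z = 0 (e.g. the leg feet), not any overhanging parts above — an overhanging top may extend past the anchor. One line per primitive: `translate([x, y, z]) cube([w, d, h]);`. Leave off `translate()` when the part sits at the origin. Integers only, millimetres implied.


translate([253, 487, 0]) cube([1218, 170, 21]);
translate([253, 567, 21]) cube([1218, 10, 176]);
translate([253, 487, 197]) cube([1218, 170, 21]);


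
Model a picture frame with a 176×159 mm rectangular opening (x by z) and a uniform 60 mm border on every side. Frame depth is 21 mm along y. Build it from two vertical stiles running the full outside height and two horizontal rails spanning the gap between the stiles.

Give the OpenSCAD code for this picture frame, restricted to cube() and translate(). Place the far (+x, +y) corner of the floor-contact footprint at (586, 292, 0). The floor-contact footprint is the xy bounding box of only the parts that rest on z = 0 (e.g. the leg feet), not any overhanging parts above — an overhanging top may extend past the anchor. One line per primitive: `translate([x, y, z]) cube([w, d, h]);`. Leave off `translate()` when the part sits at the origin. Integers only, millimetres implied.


translate([290, 271, 0]) cube([60, 21, 279]);
translate([526, 271, 0]) cube([60, 21, 279]);
translate([350, 271, 0]) cube([176, 21, 60]);
translate([350, 271, 219]) cube([176, 21, 60]);


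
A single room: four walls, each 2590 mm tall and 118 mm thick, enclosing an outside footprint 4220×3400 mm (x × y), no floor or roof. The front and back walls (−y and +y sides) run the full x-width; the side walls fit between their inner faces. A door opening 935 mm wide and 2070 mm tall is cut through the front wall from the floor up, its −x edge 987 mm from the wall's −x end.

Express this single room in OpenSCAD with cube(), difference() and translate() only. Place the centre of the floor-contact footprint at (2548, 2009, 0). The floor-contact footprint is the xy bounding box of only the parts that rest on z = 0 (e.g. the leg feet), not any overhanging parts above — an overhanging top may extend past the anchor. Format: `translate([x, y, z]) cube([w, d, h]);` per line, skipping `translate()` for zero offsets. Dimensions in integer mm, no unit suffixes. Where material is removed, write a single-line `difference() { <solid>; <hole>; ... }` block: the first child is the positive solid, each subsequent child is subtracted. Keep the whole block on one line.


difference() { translate([438, 309, 0]) cube([4220, 118, 2590]); translate([1425, 309, 0]) cube([935, 118, 2070]); }
translate([438, 3591, 0]) cube([4220, 118, 2590]);
translate([438, 427, 0]) cube([118, 3164, 2590]);
translate([4540, 427, 0]) cube([118, 3164, 2590]);


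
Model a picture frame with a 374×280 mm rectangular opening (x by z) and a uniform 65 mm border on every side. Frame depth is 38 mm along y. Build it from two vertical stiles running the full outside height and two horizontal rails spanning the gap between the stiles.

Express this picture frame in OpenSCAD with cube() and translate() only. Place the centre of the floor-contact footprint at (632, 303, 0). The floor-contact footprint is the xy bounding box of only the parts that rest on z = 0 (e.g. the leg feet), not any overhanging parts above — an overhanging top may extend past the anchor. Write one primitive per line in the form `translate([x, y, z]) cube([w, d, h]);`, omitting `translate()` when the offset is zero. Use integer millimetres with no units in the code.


translate([380, 284, 0]) cube([65, 38, 410]);
translate([819, 284, 0]) cube([65, 38, 410]);
translate([445, 284, 0]) cube([374, 38, 65]);
translate([445, 284, 345]) cube([374, 38, 65]);


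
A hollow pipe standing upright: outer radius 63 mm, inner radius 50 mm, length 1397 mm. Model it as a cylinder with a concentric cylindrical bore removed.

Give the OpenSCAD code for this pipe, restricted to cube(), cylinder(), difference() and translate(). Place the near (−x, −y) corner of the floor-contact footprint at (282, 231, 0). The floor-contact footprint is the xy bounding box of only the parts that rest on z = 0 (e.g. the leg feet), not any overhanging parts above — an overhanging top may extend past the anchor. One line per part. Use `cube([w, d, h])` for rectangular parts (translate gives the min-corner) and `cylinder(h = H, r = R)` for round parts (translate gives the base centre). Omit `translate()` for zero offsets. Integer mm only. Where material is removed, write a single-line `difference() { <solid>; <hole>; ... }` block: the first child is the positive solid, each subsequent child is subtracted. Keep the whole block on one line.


difference() { translate([345, 294, 0]) cylinder(h = 1397, r = 63); translate([345, 294, 0]) cylinder(h = 1397, r = 50); }


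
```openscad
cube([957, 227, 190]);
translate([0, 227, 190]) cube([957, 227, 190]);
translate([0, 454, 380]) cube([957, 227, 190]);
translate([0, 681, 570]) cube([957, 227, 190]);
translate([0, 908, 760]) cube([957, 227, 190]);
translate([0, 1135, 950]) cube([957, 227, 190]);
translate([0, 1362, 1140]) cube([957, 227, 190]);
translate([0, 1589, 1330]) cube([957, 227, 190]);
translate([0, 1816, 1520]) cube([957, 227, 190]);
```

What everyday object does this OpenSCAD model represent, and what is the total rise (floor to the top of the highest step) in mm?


A staircase. The total rise is 1710 mm.

9 identical blocks, each offset up and back from the previous — a staircase. Each step is 190 mm tall and there are 9 of them, so the total rise is 9 × 190 = 1710 mm.


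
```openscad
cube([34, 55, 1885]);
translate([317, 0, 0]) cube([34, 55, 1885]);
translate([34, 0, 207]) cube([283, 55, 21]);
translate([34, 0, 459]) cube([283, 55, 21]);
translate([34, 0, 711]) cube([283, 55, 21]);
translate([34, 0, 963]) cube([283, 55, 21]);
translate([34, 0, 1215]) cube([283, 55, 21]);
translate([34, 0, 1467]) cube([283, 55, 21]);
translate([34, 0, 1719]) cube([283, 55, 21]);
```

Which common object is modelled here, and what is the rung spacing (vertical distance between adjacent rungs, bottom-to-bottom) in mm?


A ladder. The rung spacing is 252 mm.

Two tall 34×55 posts with 7 short bars between them — a ladder. Adjacent rungs sit at z = 207 and z = 459, so the spacing is 459 − 207 = 252 mm.


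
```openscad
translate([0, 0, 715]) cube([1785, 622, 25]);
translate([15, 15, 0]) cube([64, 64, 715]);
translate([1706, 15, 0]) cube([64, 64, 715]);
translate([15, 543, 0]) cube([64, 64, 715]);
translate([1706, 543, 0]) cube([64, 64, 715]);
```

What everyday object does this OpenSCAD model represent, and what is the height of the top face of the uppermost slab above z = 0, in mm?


A table. The table height is 740 mm.

A 1785×622×25 slab sits at z = 715 on four 64 mm square posts — a table. The top surface is at 715 + 25 = 740 mm.


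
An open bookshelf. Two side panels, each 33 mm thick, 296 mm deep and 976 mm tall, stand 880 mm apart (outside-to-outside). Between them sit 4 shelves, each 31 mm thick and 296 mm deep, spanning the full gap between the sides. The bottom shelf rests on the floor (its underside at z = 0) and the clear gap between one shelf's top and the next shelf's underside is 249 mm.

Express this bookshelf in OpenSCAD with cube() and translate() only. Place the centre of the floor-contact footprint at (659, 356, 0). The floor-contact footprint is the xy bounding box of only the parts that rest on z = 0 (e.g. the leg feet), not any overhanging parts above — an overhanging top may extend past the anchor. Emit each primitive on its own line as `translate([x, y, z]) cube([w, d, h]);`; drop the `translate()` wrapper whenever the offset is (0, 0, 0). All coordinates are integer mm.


translate([219, 208, 0]) cube([33, 296, 976]);
translate([1066, 208, 0]) cube([33, 296, 976]);
translate([252, 208, 0]) cube([814, 296, 31]);
translate([252, 208, 280]) cube([814, 296, 31]);
translate([252, 208, 560]) cube([814, 296, 31]);
translate([252, 208, 840]) cube([814, 296, 31]);


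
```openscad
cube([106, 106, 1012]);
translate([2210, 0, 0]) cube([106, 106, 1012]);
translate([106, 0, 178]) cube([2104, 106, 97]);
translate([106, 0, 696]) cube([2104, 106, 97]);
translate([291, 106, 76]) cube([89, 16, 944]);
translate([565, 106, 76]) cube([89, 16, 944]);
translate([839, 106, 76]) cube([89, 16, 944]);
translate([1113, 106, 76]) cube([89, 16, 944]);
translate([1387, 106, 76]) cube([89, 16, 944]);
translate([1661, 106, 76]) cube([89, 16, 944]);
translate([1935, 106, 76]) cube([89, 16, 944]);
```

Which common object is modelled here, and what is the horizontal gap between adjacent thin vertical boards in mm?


A fence section. The picket gap is 185 mm.

Two posts, two rails, 7 pickets — a fence section. Span 2104 mm holds 7 pickets of 89 mm with 8 equal gaps: ⌊(2104 − 7·89) / 8⌋ = 185 mm.


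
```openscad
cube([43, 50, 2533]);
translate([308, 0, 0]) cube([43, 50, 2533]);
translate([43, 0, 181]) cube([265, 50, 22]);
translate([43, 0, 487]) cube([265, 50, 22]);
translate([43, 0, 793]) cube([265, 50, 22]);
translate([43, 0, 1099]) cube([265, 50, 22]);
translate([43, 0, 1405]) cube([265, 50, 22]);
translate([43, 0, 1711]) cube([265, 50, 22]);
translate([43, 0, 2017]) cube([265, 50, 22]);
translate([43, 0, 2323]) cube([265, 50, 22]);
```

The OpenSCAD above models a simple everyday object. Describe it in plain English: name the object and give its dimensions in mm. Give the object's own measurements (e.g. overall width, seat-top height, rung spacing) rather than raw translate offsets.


A straight ladder. Two 43×50 mm vertical rails, 2533 mm tall, stand 351 mm apart (outside-to-outside) with their front faces coplanar on the −y side. 8 rungs, each 50 mm deep and 22 mm tall, span between the inner faces of the rails, front faces flush with the rails. The lowest rung's underside is at z = 181 mm and rungs are spaced 306 mm apart (underside to underside).


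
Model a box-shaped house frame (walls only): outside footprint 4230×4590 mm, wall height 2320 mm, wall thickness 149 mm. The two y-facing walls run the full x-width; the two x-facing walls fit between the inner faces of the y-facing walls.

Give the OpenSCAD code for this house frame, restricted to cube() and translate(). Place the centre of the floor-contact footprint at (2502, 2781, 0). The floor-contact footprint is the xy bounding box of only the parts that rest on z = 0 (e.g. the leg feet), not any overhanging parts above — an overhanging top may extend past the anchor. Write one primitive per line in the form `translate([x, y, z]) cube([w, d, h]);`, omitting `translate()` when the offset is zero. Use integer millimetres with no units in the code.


translate([387, 486, 0]) cube([4230, 149, 2320]);
translate([387, 4927, 0]) cube([4230, 149, 2320]);
translate([387, 635, 0]) cube([149, 4292, 2320]);
translate([4468, 635, 0]) cube([149, 4292, 2320]);


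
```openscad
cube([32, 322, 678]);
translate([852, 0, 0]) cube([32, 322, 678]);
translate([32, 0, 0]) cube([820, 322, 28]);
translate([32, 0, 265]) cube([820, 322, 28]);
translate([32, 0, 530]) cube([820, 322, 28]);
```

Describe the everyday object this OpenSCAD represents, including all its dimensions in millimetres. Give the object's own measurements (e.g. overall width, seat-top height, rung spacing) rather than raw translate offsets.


An open bookshelf. Two side panels, each 32 mm thick, 322 mm deep and 678 mm tall, stand 884 mm apart (outside-to-outside). Between them sit 3 shelves, each 28 mm thick and 322 mm deep, spanning the full gap between the sides. The bottom shelf rests on the floor (its underside at z = 0) and the clear gap between one shelf's top and the next shelf's underside is 237 mm.


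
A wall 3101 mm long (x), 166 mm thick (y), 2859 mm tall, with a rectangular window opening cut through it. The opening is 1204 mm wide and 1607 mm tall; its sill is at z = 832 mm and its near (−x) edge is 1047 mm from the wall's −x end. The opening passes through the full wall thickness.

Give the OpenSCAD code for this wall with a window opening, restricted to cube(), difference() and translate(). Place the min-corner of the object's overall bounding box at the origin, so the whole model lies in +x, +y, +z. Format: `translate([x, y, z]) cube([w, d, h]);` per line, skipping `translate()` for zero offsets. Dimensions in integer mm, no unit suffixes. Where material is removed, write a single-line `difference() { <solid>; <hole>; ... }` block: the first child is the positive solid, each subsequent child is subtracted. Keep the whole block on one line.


difference() { cube([3101, 166, 2859]); translate([1047, 0, 832]) cube([1204, 166, 1607]); }


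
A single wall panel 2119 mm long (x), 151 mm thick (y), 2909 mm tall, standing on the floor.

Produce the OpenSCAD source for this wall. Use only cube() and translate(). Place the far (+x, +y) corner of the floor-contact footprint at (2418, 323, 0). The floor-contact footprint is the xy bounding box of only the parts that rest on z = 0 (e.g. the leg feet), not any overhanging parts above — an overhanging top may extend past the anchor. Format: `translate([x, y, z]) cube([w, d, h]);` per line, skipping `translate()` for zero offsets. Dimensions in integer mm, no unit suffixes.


translate([299, 172, 0]) cube([2119, 151, 2909]);


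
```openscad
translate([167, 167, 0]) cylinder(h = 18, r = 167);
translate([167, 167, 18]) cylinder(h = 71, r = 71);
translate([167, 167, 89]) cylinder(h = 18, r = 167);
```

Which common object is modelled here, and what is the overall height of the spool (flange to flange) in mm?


A spool. The overall height is 107 mm.

Three coaxial cylinders, large–small–large — a spool. Two 18 mm flanges and a 71 mm core give 18 + 71 + 18 = 107 mm.


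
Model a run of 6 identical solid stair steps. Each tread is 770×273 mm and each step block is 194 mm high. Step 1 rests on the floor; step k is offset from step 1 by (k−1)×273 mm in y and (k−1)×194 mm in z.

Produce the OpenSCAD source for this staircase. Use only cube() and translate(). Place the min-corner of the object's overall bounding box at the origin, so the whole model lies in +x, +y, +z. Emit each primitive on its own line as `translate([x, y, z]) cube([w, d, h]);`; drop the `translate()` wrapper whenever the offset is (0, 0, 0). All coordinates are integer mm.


cube([770, 273, 194]);
translate([0, 273, 194]) cube([770, 273, 194]);
translate([0, 546, 388]) cube([770, 273, 194]);
translate([0, 819, 582]) cube([770, 273, 194]);
translate([0, 1092, 776]) cube([770, 273, 194]);
translate([0, 1365, 970]) cube([770, 273, 194]);


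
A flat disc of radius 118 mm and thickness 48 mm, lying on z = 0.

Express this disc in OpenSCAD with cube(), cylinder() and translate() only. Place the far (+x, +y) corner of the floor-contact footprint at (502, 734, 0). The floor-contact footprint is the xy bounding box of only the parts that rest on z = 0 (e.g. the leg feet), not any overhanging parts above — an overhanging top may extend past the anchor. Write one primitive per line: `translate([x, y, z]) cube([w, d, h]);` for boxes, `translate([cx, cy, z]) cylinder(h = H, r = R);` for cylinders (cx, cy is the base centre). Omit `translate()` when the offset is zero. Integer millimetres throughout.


translate([384, 616, 0]) cylinder(h = 48, r = 118);


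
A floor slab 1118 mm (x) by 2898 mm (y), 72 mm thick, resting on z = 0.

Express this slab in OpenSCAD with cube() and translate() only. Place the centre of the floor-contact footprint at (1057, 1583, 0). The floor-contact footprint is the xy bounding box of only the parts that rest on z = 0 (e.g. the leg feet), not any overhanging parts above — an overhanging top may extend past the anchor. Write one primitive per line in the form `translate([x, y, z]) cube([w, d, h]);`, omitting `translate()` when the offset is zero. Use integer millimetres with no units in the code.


translate([498, 134, 0]) cube([1118, 2898, 72]);


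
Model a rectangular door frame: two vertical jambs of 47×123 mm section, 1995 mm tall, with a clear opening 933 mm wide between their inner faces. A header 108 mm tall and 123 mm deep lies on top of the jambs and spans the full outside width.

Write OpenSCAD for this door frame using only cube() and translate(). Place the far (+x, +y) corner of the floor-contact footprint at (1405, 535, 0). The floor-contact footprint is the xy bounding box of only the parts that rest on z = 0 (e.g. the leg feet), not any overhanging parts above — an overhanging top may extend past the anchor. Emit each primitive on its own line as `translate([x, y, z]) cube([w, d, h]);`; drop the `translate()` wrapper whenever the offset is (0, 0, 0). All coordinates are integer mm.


translate([378, 412, 0]) cube([47, 123, 1995]);
translate([1358, 412, 0]) cube([47, 123, 1995]);
translate([378, 412, 1995]) cube([1027, 123, 108]);


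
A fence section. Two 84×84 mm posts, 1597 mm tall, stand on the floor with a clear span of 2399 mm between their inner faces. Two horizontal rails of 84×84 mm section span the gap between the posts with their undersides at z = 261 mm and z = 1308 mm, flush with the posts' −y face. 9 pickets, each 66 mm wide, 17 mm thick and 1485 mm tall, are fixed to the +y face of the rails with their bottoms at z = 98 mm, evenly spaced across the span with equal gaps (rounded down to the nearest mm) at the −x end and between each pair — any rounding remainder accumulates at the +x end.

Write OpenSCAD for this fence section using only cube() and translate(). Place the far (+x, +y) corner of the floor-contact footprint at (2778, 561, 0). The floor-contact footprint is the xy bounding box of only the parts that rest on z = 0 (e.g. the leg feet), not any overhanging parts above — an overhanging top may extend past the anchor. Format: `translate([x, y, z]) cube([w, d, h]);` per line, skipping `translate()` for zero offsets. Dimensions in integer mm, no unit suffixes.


translate([211, 477, 0]) cube([84, 84, 1597]);
translate([2694, 477, 0]) cube([84, 84, 1597]);
translate([295, 477, 261]) cube([2399, 84, 84]);
translate([295, 477, 1308]) cube([2399, 84, 84]);
translate([475, 561, 98]) cube([66, 17, 1485]);
translate([721, 561, 98]) cube([66, 17, 1485]);
translate([967, 561, 98]) cube([66, 17, 1485]);
translate([1213, 561, 98]) cube([66, 17, 1485]);
translate([1459, 561, 98]) cube([66, 17, 1485]);
translate([1705, 561, 98]) cube([66, 17, 1485]);
translate([1951, 561, 98]) cube([66, 17, 1485]);
translate([2197, 561, 98]) cube([66, 17, 1485]);
translate([2443, 561, 98]) cube([66, 17, 1485]);


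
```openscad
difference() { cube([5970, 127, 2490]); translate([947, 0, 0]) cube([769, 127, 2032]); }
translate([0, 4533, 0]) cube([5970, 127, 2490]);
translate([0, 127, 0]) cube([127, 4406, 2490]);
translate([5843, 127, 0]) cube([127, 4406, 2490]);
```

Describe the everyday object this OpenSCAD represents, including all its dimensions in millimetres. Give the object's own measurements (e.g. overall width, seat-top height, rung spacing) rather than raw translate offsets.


A single room: four walls, each 2490 mm tall and 127 mm thick, enclosing an outside footprint 5970×4660 mm (x × y), no floor or roof. The front and back walls (−y and +y sides) run the full x-width; the side walls fit between their inner faces. A door opening 769 mm wide and 2032 mm tall is cut through the front wall from the floor up, its −x edge 947 mm from the wall's −x end.
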